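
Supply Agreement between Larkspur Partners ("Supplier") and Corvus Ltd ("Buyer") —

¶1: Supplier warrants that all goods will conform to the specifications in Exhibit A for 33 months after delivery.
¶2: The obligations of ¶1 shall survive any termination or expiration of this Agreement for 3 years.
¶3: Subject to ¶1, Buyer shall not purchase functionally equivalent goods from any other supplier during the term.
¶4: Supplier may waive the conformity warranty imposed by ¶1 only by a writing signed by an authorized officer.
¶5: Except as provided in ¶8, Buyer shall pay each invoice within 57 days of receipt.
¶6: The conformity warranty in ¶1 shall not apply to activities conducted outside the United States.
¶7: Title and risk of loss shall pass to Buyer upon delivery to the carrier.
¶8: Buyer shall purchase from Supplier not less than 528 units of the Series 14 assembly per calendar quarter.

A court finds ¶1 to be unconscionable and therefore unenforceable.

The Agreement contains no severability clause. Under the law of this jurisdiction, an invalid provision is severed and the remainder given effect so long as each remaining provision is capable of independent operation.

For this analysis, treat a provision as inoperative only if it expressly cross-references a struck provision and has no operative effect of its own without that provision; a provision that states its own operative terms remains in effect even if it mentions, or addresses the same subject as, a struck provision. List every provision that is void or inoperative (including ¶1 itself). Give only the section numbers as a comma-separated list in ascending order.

1, 2, 4, 6

¶1 is struck. The only function of ¶2 is the survival period for ¶1, so it cannot stand once ¶1 is removed. ¶4 merely fixes the waiver condition for ¶1; with ¶1 gone it has nothing to operate on and falls away. ¶6 has no operative effect of its own apart from ¶1 and is therefore inoperative. ¶3 mentions ¶1 but its own obligation stands independently of ¶1, so ¶3 is not affected. Under the stated default rule, only provisions that cannot operate independently fall away; the rest are enforced. The provisions still in force are ¶3, ¶5, ¶7, and ¶8.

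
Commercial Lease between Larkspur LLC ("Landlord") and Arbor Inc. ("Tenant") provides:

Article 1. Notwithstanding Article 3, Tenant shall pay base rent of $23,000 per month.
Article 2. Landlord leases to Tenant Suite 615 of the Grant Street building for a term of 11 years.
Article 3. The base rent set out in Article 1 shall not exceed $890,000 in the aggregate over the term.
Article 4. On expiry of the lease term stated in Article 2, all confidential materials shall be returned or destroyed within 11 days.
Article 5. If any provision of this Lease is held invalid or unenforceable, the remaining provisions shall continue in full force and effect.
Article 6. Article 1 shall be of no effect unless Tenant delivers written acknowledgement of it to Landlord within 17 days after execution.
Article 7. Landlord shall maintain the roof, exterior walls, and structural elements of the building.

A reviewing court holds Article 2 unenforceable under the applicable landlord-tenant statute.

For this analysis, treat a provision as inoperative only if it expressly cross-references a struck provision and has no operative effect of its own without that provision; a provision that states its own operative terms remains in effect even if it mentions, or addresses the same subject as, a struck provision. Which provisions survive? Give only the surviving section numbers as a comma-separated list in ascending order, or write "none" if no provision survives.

Article 2 is struck. Article 4 operates only by reference to Article 2, so it falls with Article 2. Article 5 is a severability clause and preserves every provision that can still be given independent effect. Article 1, Article 3, Article 5, Article 6, and Article 7 remain in effect.

1, 3, 5, 6, 7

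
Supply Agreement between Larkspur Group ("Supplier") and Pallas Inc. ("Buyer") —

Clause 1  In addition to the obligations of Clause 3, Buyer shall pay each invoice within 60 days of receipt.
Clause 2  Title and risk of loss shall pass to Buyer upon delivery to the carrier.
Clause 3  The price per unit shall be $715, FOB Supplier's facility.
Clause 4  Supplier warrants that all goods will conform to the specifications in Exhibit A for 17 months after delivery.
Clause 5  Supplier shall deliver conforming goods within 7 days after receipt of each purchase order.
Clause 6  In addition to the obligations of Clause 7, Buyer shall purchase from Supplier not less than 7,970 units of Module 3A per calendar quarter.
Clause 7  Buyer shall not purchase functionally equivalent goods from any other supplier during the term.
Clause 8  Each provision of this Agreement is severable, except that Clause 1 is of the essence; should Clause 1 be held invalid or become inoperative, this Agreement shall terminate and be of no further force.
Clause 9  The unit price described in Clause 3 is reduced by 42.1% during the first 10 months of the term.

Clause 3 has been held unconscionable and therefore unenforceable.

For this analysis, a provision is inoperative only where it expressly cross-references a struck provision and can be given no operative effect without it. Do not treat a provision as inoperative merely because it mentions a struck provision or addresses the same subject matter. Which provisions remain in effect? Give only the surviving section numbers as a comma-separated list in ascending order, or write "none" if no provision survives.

Clause 3 is struck. Clause 9 has no operative effect of its own apart from Clause 3 and is therefore inoperative. Although Clause 1 refers to Clause 3, its operative terms do not depend on Clause 3, so it remains in effect. Clause 8 makes Clause 1 an essential term, but Clause 1 is unaffected, so the severability proviso in Clause 8 preserves the remaining provisions. Clause 1, Clause 2, Clause 4, Clause 5, Clause 6, Clause 7, and Clause 8 remain in effect.

1, 2, 4, 5, 6, 7, 8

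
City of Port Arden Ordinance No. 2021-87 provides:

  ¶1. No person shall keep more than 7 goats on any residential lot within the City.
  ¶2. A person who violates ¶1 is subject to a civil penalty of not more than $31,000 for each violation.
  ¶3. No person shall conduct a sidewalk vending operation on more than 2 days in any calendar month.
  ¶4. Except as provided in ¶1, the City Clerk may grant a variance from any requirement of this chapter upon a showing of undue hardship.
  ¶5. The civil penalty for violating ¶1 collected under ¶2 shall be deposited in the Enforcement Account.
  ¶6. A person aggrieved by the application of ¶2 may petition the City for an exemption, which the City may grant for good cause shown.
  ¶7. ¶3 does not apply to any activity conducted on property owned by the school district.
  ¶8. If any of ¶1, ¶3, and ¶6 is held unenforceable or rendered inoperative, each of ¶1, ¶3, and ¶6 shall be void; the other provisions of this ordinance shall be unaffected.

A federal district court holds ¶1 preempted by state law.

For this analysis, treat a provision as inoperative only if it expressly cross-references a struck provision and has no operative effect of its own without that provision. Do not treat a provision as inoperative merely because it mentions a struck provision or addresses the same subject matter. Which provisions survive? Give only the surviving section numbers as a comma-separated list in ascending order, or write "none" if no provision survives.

4, 8

¶1 is struck. The only function of ¶2 is the civil penalty for violating ¶1, so it cannot stand once ¶1 is removed. ¶5 operates only by reference to ¶2, so it falls with ¶2. ¶6 has no operative effect of its own apart from ¶2 and is therefore inoperative. Although ¶4 refers to ¶1, its operative terms do not depend on ¶1, so it remains in effect. ¶8 declares ¶1, ¶3, and ¶6 mutually dependent; since one of them has fallen, all of them are of no effect. That brings down ¶3 as well. ¶7 in turn depends solely on a provision now struck and likewise falls. The remainder continues in force under ¶8. ¶4 and ¶8 remain in effect.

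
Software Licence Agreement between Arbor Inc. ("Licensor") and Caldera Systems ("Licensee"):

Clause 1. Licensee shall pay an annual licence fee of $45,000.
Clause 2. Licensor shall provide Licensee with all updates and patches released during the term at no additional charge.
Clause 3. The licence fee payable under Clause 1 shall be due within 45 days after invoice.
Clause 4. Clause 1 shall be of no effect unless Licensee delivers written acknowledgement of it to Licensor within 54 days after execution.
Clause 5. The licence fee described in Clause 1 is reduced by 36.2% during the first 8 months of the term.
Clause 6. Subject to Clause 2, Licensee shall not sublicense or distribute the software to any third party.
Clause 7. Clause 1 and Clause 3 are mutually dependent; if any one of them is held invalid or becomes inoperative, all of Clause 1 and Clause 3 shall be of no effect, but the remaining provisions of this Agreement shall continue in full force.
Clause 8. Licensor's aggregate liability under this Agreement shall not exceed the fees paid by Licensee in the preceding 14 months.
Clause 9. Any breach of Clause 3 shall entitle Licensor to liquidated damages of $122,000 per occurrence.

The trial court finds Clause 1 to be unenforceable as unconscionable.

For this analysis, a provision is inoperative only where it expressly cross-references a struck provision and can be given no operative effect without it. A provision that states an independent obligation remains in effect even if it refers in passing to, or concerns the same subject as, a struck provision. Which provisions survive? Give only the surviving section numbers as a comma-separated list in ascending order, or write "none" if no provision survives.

Clause 1 is struck. Clause 3 does nothing except set the payment deadline for the licence fee by reference to Clause 1; with Clause 1 gone it has no independent effect and is inoperative. Clause 4 operates only by reference to Clause 1, so it falls with Clause 1. Clause 5 has no operative effect of its own apart from Clause 1 and is therefore inoperative. Clause 9 has no operative effect of its own apart from Clause 3 and is therefore inoperative. Clause 7 declares Clause 1 and Clause 3 mutually dependent; since one of them has fallen, all of them are of no effect. The remainder continues in force under Clause 7. Clause 2, Clause 6, Clause 7, and Clause 8 remain in effect.

2, 6, 7, 8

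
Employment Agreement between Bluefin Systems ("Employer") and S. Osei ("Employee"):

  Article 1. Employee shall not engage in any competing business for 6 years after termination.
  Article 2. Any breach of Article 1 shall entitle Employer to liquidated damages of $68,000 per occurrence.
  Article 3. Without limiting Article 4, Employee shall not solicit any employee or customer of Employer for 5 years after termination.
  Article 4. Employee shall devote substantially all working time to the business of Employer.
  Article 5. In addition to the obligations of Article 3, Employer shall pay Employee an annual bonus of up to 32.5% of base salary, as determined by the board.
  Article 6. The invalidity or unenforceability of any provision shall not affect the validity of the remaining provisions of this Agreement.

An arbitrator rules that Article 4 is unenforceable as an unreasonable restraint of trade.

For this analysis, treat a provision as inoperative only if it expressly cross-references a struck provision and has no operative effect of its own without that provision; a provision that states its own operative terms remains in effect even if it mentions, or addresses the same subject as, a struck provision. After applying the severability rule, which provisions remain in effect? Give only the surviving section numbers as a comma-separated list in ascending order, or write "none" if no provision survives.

Article 4 is struck. Although Article 3 refers to Article 4, its operative terms do not depend on Article 4, so it remains in effect. No other provision's operative terms depend on Article 4. Article 6 is a severability clause and preserves every provision that can still be given independent effect. The provisions still in force are Article 1, Article 2, Article 3, Article 5, and Article 6.

1, 2, 3, 5, 6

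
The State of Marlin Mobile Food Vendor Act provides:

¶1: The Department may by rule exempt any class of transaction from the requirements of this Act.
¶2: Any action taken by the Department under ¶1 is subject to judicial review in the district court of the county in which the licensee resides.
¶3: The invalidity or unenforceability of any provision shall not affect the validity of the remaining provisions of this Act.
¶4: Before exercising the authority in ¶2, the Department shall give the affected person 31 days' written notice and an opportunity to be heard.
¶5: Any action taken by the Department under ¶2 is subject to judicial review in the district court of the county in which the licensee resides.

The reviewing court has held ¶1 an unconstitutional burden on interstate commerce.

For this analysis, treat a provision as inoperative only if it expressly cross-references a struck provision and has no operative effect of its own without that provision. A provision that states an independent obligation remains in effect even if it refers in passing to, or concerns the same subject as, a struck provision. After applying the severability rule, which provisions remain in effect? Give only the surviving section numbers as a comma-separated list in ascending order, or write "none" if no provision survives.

3

¶1 is struck. ¶2 operates only by reference to ¶1, so it falls with ¶1. ¶4 has no operative effect of its own apart from ¶2 and is therefore inoperative. The only function of ¶5 is the judicial-review right for ¶2, so it cannot stand once ¶2 is removed. Under the severability clause in ¶3, the remaining provisions continue in force. Only ¶3 remains in effect.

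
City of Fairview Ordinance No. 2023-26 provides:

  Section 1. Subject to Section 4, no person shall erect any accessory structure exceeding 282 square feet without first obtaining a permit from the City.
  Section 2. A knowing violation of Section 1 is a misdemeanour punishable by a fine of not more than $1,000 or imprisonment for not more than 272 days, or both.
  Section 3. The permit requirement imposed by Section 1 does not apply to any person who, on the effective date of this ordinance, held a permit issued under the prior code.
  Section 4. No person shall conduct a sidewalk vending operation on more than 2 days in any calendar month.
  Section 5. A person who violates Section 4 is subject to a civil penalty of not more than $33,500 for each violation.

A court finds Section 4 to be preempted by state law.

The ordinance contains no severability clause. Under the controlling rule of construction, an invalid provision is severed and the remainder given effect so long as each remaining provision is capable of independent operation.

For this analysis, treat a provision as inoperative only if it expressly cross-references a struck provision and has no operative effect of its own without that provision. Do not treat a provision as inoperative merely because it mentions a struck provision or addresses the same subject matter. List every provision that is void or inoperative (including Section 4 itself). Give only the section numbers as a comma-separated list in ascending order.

Section 4 is struck. Section 5 has no operative effect of its own apart from Section 4 and is therefore inoperative. Although Section 1 refers to Section 4, its operative terms do not depend on Section 4, so it remains in effect. With no severability clause, the stated default rule severs what cannot stand and enforces each remaining provision that can operate on its own. Section 1, Section 2, and Section 3 remain in effect.

4, 5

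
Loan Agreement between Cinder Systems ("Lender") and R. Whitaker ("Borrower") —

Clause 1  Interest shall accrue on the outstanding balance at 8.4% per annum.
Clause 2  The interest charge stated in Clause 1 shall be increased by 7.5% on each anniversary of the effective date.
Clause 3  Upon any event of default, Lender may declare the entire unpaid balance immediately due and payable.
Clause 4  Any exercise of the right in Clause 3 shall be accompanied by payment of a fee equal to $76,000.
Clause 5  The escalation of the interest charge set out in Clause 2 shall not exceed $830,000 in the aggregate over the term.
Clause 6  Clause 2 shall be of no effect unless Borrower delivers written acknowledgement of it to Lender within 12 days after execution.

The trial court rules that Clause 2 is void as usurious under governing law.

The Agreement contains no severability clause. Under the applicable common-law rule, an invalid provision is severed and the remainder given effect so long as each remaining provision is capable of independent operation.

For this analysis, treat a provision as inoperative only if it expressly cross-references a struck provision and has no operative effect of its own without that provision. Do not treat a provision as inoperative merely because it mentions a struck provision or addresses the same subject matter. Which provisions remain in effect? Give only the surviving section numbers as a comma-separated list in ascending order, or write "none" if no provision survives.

Clause 2 is struck. Clause 5 has no operative effect of its own apart from Clause 2 and is therefore inoperative. Clause 6 operates only by reference to Clause 2, so it falls with Clause 2. With no severability clause, the stated default rule severs what cannot stand and enforces each remaining provision that can operate on its own. Clause 1, Clause 3, and Clause 4 remain in effect.

1, 3, 4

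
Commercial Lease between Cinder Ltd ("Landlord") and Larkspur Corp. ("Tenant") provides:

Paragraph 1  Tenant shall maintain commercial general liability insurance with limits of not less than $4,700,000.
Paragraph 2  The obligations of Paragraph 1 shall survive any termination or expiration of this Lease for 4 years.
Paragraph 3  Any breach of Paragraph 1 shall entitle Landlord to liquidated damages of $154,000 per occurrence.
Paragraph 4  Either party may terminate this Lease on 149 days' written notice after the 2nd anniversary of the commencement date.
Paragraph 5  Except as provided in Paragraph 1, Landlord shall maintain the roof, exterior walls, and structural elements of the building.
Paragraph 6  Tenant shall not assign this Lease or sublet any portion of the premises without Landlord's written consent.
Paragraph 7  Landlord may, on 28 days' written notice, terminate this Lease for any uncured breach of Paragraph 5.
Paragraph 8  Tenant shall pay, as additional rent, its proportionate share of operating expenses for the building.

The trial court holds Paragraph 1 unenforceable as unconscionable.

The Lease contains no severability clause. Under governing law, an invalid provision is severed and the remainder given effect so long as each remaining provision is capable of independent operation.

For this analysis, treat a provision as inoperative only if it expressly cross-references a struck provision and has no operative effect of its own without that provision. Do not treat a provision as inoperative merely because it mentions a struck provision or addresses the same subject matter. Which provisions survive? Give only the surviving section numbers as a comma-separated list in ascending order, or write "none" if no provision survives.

Paragraph 1 is struck. The only function of Paragraph 2 is the survival period for Paragraph 1, so it cannot stand once Paragraph 1 is removed. Paragraph 3 operates only by reference to Paragraph 1, so it falls with Paragraph 1. Paragraph 5 mentions Paragraph 1 but its own obligation stands independently of Paragraph 1, so Paragraph 5 is not affected. With no severability clause, the stated default rule severs what cannot stand and enforces each remaining provision that can operate on its own. Paragraph 4, Paragraph 5, Paragraph 6, Paragraph 7, and Paragraph 8 remain in effect.

4, 5, 6, 7, 8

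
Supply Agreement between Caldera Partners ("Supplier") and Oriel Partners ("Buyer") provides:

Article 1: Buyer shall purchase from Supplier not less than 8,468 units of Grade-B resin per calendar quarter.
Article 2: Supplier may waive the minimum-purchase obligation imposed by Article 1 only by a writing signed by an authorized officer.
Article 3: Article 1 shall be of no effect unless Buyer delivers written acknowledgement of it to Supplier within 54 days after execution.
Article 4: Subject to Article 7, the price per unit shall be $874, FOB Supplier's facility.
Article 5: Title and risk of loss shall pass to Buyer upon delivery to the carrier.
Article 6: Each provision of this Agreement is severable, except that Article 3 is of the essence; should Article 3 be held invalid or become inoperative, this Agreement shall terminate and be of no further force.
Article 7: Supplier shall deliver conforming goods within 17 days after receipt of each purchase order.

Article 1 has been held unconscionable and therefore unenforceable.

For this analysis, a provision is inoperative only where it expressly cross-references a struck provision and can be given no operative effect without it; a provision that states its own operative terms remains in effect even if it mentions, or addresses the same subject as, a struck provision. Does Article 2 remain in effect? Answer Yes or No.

No

Article 1 is struck. Article 2 operates only by reference to Article 1, so it falls with Article 1. Article 3 operates only by reference to Article 1, so it falls with Article 1. Article 6 makes Article 3 an essential term, and Article 3 has been rendered inoperative by the cascade; under Article 6, the entire Agreement is therefore void. No provision of the Agreement survives. Article 2 is among the inoperative provisions, so the answer is no.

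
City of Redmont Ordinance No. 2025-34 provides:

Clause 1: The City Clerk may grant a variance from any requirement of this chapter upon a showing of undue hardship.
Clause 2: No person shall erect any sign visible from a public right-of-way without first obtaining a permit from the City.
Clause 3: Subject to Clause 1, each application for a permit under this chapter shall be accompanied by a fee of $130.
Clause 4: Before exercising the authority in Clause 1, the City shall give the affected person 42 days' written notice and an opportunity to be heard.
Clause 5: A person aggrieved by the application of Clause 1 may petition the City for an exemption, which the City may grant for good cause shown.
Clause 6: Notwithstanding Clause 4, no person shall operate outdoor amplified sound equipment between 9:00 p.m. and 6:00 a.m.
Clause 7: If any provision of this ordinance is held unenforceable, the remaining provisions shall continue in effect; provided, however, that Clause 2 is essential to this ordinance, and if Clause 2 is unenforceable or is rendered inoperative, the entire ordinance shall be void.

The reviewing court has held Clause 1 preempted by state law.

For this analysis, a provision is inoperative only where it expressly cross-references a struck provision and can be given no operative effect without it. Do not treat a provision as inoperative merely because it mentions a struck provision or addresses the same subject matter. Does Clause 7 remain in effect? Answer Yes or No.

Yes

Clause 1 is struck. Clause 4 merely fixes the notice-and-hearing requirement for Clause 1; with Clause 1 gone it has nothing to operate on and falls away. Clause 5 merely fixes the exemption procedure for Clause 1; with Clause 1 gone it has nothing to operate on and falls away. Although Clause 6 refers to Clause 4, its operative terms do not depend on Clause 4, so it remains in effect. Clause 3 mentions Clause 1 but its own obligation stands independently of Clause 1, so Clause 3 is not affected. Clause 7 makes Clause 2 an essential term, but Clause 2 is unaffected, so the severability proviso in Clause 7 preserves the remaining provisions. The provisions still in force are Clause 2, Clause 3, Clause 6, and Clause 7. Clause 7 is among the surviving provisions, so the answer is yes.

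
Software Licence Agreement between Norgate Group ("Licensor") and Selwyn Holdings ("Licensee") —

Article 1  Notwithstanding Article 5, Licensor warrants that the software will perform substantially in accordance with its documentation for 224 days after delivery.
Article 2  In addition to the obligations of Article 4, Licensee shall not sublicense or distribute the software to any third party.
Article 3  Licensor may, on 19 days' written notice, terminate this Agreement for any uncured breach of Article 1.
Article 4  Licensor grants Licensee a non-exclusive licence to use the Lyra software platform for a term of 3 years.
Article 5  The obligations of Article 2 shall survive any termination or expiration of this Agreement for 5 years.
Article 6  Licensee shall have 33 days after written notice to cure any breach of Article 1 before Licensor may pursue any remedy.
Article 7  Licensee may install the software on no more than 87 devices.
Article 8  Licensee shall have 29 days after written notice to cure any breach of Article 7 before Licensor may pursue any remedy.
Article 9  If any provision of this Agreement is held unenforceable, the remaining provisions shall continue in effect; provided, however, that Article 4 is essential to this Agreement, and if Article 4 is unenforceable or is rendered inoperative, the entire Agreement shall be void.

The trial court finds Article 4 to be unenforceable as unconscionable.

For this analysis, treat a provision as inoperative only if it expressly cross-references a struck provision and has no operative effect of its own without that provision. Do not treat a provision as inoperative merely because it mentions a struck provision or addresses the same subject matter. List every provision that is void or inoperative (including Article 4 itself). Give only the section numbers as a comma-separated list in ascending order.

1, 2, 3, 4, 5, 6, 7, 8, 9

Article 4 is struck. No other provision's operative terms depend on Article 4. Article 9 makes Article 4 an essential term, and Article 4 is the provision held invalid; under Article 9, the entire Agreement is therefore void. No provision of the Agreement survives.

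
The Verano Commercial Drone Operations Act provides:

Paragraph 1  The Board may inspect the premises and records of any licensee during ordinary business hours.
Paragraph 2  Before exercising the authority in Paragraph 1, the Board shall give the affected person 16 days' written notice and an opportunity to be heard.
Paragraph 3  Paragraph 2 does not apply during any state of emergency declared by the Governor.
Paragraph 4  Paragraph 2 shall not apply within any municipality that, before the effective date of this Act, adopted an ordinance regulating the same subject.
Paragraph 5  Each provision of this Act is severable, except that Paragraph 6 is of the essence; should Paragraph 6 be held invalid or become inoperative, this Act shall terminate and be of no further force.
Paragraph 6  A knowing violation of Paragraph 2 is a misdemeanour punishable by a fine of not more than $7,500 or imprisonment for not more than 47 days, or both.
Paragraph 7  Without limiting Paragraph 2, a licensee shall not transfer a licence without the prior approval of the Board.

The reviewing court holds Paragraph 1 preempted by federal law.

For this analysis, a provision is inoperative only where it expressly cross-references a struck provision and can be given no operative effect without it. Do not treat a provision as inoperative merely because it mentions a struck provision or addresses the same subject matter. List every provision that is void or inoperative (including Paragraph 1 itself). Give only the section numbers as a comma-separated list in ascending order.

Paragraph 1 is struck. The only function of Paragraph 2 is the notice-and-hearing requirement for Paragraph 1, so it cannot stand once Paragraph 1 is removed. Paragraph 3 operates only by reference to Paragraph 2, so it falls with Paragraph 2. Paragraph 4 has no operative effect of its own apart from Paragraph 2 and is therefore inoperative. Paragraph 6 has no operative effect of its own apart from Paragraph 2 and is therefore inoperative. Paragraph 5 makes Paragraph 6 an essential term, and Paragraph 6 has been rendered inoperative by the cascade; under Paragraph 5, the entire Act is therefore void. No provision of the Act survives.

1, 2, 3, 4, 5, 6, 7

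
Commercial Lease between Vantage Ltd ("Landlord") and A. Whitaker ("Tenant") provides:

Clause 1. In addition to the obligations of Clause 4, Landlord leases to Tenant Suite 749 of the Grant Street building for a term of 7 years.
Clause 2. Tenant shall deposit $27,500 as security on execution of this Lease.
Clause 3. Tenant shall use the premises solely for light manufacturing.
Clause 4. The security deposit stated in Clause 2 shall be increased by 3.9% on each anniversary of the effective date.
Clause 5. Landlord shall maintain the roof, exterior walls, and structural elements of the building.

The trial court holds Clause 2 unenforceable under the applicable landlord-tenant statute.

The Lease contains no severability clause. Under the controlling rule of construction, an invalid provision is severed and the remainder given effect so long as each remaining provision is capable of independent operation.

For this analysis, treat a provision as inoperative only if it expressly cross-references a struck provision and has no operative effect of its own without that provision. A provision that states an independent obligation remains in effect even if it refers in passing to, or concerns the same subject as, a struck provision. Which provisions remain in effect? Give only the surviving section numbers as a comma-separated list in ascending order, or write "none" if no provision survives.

Clause 2 is struck. Clause 4 has no operative effect of its own apart from Clause 2 and is therefore inoperative. Although Clause 1 refers to Clause 4, its operative terms do not depend on Clause 4, so it remains in effect. Under the stated default rule, only provisions that cannot operate independently fall away; the rest are enforced. Clause 1, Clause 3, and Clause 5 remain in effect.

1, 3, 5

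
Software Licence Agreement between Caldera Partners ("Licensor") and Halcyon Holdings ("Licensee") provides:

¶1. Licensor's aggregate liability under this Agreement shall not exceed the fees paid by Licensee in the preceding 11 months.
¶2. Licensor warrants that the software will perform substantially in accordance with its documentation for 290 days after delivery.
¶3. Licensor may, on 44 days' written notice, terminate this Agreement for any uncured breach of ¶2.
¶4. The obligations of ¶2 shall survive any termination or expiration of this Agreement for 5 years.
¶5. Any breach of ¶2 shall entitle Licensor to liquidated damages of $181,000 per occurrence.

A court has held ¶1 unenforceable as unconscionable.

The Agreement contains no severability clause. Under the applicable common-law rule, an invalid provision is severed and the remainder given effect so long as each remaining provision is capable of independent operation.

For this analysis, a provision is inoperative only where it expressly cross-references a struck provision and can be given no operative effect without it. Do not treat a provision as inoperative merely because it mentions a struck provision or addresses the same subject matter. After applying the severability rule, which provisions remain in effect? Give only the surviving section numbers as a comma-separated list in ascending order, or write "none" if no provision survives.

¶1 is struck. No other provision's operative terms depend on ¶1. Under the stated default rule, only provisions that cannot operate independently fall away; the rest are enforced. ¶2, ¶3, ¶4, and ¶5 remain in effect.

2, 3, 4, 5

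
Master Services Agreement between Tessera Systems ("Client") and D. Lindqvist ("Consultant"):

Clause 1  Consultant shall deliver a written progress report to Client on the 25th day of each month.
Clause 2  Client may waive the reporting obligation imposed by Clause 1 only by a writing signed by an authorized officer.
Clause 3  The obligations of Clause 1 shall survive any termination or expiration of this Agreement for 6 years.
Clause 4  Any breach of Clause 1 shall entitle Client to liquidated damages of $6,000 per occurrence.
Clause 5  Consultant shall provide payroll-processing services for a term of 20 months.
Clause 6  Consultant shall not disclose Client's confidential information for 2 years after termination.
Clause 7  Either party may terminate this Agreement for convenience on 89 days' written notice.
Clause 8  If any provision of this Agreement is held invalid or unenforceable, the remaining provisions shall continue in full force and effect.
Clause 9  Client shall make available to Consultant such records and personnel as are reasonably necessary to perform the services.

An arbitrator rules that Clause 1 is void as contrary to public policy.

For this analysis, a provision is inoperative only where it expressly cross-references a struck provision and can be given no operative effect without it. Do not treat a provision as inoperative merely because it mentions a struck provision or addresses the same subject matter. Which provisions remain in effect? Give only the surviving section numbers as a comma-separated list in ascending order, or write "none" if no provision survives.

Clause 1 is struck. Clause 2 operates only by reference to Clause 1, so it falls with Clause 1. Clause 3 has no operative effect of its own apart from Clause 1 and is therefore inoperative. Clause 4 operates only by reference to Clause 1, so it falls with Clause 1. Clause 8 is a severability clause and preserves every provision that can still be given independent effect. That leaves Clause 5, Clause 6, Clause 7, Clause 8, and Clause 9 in effect.

5, 6, 7, 8, 9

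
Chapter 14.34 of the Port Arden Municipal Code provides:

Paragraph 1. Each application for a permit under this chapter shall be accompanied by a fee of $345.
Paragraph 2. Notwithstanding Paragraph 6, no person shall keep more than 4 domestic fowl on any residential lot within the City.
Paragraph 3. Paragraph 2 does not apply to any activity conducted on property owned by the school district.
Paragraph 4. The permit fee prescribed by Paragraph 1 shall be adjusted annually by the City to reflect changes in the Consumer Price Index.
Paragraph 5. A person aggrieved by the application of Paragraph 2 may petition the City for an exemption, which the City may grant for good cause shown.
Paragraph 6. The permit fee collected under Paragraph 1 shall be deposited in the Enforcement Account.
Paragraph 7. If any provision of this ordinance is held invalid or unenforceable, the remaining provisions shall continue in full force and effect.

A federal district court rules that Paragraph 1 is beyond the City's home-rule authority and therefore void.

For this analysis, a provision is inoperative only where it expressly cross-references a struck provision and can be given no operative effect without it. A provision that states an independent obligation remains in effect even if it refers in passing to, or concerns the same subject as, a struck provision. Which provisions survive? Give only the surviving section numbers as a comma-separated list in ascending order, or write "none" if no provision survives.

Paragraph 1 is struck. The whole of Paragraph 4 is the indexation of the permit fee, defined by reference to Paragraph 1, so Paragraph 4 cannot stand once Paragraph 1 is removed. Paragraph 6 does nothing except set the disposition of the permit fee by reference to Paragraph 1; with Paragraph 1 gone it has no independent effect and is inoperative. Paragraph 2 mentions Paragraph 6 but its own obligation stands independently of Paragraph 6, so Paragraph 2 is not affected. Paragraph 7 is a severability clause and preserves every provision that can still be given independent effect. That leaves Paragraph 2, Paragraph 3, Paragraph 5, and Paragraph 7 in effect.

2, 3, 5, 7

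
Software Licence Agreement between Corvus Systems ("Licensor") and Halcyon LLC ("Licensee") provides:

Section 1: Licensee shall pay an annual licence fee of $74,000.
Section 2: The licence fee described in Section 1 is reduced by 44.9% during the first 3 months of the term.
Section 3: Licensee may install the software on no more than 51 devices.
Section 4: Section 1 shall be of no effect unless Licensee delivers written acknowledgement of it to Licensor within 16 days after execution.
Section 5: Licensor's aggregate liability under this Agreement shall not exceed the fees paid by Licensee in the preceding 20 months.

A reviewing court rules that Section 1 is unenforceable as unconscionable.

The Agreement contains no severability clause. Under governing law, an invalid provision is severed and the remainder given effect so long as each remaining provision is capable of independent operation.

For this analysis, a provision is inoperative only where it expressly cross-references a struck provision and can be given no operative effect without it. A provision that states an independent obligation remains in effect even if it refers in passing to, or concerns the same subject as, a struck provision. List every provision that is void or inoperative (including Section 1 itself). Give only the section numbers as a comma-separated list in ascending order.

Section 1 is struck. Section 2 has no operative effect of its own apart from Section 1 and is therefore inoperative. The only function of Section 4 is the acknowledgement condition for Section 1, so it cannot stand once Section 1 is removed. Under the stated default rule, only provisions that cannot operate independently fall away; the rest are enforced. The provisions still in force are Section 3 and Section 5.

1, 2, 4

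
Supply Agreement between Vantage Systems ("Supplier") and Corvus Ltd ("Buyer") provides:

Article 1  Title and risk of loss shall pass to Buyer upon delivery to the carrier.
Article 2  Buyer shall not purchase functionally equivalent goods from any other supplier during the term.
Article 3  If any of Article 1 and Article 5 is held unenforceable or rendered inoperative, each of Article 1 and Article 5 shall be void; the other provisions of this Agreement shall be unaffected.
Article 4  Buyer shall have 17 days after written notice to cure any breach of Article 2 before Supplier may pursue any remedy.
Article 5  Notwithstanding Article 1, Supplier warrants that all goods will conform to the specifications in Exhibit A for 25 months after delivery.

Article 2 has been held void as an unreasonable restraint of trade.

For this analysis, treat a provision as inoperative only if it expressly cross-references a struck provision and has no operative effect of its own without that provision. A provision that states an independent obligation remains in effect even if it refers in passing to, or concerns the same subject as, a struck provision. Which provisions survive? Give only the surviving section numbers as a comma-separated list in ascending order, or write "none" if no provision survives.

Article 2 is struck. Article 4 has no operative effect of its own apart from Article 2 and is therefore inoperative. Article 3 ties Article 1 and Article 5 together, but none of those is affected here; the remaining provisions continue in force under Article 3. The provisions still in force are Article 1, Article 3, and Article 5.

1, 3, 5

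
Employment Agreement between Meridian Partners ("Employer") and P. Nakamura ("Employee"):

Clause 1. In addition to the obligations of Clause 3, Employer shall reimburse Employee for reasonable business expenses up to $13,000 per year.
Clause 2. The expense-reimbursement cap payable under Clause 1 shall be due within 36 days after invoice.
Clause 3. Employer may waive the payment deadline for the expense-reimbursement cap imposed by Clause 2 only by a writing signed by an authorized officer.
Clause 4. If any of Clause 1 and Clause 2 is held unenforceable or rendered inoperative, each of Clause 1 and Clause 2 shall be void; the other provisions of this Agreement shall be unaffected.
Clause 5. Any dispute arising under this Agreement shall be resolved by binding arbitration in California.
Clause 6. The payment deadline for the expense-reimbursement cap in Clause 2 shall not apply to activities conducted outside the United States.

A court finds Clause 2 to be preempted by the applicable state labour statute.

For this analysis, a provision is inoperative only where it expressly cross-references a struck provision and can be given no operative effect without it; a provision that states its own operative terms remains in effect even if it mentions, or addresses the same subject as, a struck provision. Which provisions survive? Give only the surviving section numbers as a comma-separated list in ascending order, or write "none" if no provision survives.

Clause 2 is struck. Clause 3 merely fixes the waiver condition for Clause 2; with Clause 2 gone it has nothing to operate on and falls away. Clause 6 does nothing except set the carve-out from the payment deadline for the expense-reimbursement cap by reference to Clause 2; with Clause 2 gone it has no independent effect and is inoperative. Clause 4 declares Clause 1 and Clause 2 mutually dependent; since one of them has fallen, all of them are of no effect. That brings down Clause 1 as well. The remainder continues in force under Clause 4. That leaves Clause 4 and Clause 5 in effect.

4, 5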